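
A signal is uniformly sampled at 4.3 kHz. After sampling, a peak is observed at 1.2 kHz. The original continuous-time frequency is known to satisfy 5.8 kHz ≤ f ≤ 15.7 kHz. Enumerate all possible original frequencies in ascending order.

Frequencies that alias to 1.2 kHz are k·fs ± 1.2 kHz for integer k ≥ 0.
k=0: 1.2 kHz.
k=1: 3.1 kHz, 5.5 kHz.
k=2: 7.4 kHz, 9.8 kHz.
k=3: 11.7 kHz, 14.1 kHz.
k=4: 16 kHz, 18.4 kHz.
Within [5.8 kHz, 15.7 kHz]: 7.4 kHz, 9.8 kHz, 11.7 kHz, 14.1 kHz.

7.4 kHz, 9.8 kHz, 11.7 kHz, 14.1 kHz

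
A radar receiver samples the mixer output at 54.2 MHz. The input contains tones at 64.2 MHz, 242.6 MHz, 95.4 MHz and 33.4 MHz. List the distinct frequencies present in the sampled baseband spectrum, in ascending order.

fs/2 = 27.1 MHz.
64.2 MHz mod fs = 10 MHz.
10 MHz ≤ fs/2 = 27.1 MHz, appears at 10 MHz.
242.6 MHz mod fs = 25.8 MHz.
25.8 MHz ≤ fs/2 = 27.1 MHz, appears at 25.8 MHz.
95.4 MHz mod fs = 41.2 MHz.
41.2 MHz > fs/2 = 27.1 MHz, folds to fs − 41.2 MHz = 13 MHz.
33.4 MHz > fs/2 = 27.1 MHz, folds to fs − 33.4 MHz = 20.8 MHz.
Distinct values: {10 MHz, 13 MHz, 20.8 MHz, 25.8 MHz}.

10 MHz, 13 MHz, 20.8 MHz, 25.8 MHz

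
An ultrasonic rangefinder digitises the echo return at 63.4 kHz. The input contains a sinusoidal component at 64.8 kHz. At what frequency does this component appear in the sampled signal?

64.8 kHz mod fs = 1.4 kHz.
1.4 kHz ≤ fs/2 = 31.7 kHz, appears at 1.4 kHz.

1.4 kHz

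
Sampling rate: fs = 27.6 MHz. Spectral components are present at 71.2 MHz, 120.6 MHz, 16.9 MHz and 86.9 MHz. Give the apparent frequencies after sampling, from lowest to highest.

fs/2 = 13.8 MHz.
71.2 MHz mod fs = 16 MHz.
16 MHz > fs/2 = 13.8 MHz, folds to fs − 16 MHz = 11.6 MHz.
120.6 MHz mod fs = 10.2 MHz.
10.2 MHz ≤ fs/2 = 13.8 MHz, appears at 10.2 MHz.
16.9 MHz > fs/2 = 13.8 MHz, folds to fs − 16.9 MHz = 10.7 MHz.
86.9 MHz mod fs = 4.1 MHz.
4.1 MHz ≤ fs/2 = 13.8 MHz, appears at 4.1 MHz.
Distinct values: {4.1 MHz, 10.2 MHz, 10.7 MHz, 11.6 MHz}.

4.1 MHz, 10.2 MHz, 10.7 MHz, 11.6 MHz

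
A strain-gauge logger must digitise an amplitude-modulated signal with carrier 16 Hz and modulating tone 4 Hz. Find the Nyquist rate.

40 Hz

AM sidebands sit at fc ± fm = 12 Hz and 20 Hz.
Highest-frequency component: 20 Hz.
Nyquist rate = 2 × 20 Hz = 40 Hz.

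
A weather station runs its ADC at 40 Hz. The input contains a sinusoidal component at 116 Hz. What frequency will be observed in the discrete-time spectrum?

116 Hz mod fs = 36 Hz.
36 Hz > fs/2 = 20 Hz, folds to fs − 36 Hz = 4 Hz.

4 Hz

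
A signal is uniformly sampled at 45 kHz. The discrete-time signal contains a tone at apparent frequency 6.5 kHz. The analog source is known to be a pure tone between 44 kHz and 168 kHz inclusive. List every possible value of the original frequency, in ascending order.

51.5 kHz, 83.5 kHz, 96.5 kHz, 128.5 kHz, 141.5 kHz

Frequencies that alias to 6.5 kHz are k·fs ± 6.5 kHz for integer k ≥ 0.
k=0: 6.5 kHz.
k=1: 38.5 kHz, 51.5 kHz.
k=2: 83.5 kHz, 96.5 kHz.
k=3: 128.5 kHz, 141.5 kHz.
k=4: 173.5 kHz, 186.5 kHz.
Within [44 kHz, 168 kHz]: 51.5 kHz, 83.5 kHz, 96.5 kHz, 128.5 kHz, 141.5 kHz.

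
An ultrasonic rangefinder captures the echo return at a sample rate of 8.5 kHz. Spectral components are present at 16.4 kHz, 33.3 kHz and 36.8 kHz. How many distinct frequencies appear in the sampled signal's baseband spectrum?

3

fs/2 = 4.25 kHz.
16.4 kHz mod fs = 7.9 kHz.
7.9 kHz > fs/2 = 4.25 kHz, folds to fs − 7.9 kHz = 0.6 kHz.
33.3 kHz mod fs = 7.8 kHz.
7.8 kHz > fs/2 = 4.25 kHz, folds to fs − 7.8 kHz = 0.7 kHz.
36.8 kHz mod fs = 2.8 kHz.
2.8 kHz ≤ fs/2 = 4.25 kHz, appears at 2.8 kHz.
Distinct values: {0.6 kHz, 0.7 kHz, 2.8 kHz} → 3.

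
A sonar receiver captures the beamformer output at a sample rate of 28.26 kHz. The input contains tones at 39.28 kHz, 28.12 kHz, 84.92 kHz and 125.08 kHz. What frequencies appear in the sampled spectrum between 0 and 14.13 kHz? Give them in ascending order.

0.14 kHz, 11.02 kHz, 12.04 kHz

fs/2 = 14.13 kHz.
39.28 kHz mod fs = 11.02 kHz.
11.02 kHz ≤ fs/2 = 14.13 kHz, appears at 11.02 kHz.
28.12 kHz > fs/2 = 14.13 kHz, folds to fs − 28.12 kHz = 0.14 kHz.
84.92 kHz mod fs = 0.14 kHz.
0.14 kHz ≤ fs/2 = 14.13 kHz, appears at 0.14 kHz.
125.08 kHz mod fs = 12.04 kHz.
12.04 kHz ≤ fs/2 = 14.13 kHz, appears at 12.04 kHz.
Distinct values: {0.14 kHz, 11.02 kHz, 12.04 kHz}.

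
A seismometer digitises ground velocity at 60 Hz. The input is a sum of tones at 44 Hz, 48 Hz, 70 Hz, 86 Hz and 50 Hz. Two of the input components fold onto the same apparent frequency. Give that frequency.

10 Hz

fs/2 = 30 Hz.
44 Hz > fs/2 = 30 Hz, folds to fs − 44 Hz = 16 Hz.
48 Hz > fs/2 = 30 Hz, folds to fs − 48 Hz = 12 Hz.
70 Hz mod fs = 10 Hz.
10 Hz ≤ fs/2 = 30 Hz, appears at 10 Hz.
86 Hz mod fs = 26 Hz.
26 Hz ≤ fs/2 = 30 Hz, appears at 26 Hz.
50 Hz > fs/2 = 30 Hz, folds to fs − 50 Hz = 10 Hz.
50 Hz and 70 Hz both map to 10 Hz.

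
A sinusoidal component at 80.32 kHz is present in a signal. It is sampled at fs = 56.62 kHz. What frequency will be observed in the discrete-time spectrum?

80.32 kHz mod fs = 23.7 kHz.
23.7 kHz ≤ fs/2 = 28.31 kHz, appears at 23.7 kHz.

23.7 kHz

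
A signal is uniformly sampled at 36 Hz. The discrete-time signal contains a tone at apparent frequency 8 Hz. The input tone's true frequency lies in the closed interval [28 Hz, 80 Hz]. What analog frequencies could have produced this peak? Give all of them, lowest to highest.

Frequencies that alias to 8 Hz are k·fs ± 8 Hz for integer k ≥ 0.
k=0: 8 Hz.
k=1: 28 Hz, 44 Hz.
k=2: 64 Hz, 80 Hz.
k=3: 100 Hz, 116 Hz.
Within [28 Hz, 80 Hz]: 28 Hz, 44 Hz, 64 Hz, 80 Hz.

28 Hz, 44 Hz, 64 Hz, 80 Hz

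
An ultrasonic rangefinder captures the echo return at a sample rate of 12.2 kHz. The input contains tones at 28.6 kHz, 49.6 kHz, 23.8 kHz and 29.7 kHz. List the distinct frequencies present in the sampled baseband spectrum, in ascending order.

0.6 kHz, 0.8 kHz, 4.2 kHz, 5.3 kHz

fs/2 = 6.1 kHz.
28.6 kHz mod fs = 4.2 kHz.
4.2 kHz ≤ fs/2 = 6.1 kHz, appears at 4.2 kHz.
49.6 kHz mod fs = 0.8 kHz.
0.8 kHz ≤ fs/2 = 6.1 kHz, appears at 0.8 kHz.
23.8 kHz mod fs = 11.6 kHz.
11.6 kHz > fs/2 = 6.1 kHz, folds to fs − 11.6 kHz = 0.6 kHz.
29.7 kHz mod fs = 5.3 kHz.
5.3 kHz ≤ fs/2 = 6.1 kHz, appears at 5.3 kHz.
Distinct values: {0.6 kHz, 0.8 kHz, 4.2 kHz, 5.3 kHz}.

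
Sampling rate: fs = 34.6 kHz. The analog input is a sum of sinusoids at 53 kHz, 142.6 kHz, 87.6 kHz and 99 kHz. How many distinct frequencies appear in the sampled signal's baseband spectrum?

3

fs/2 = 17.3 kHz.
53 kHz mod fs = 18.4 kHz.
18.4 kHz > fs/2 = 17.3 kHz, folds to fs − 18.4 kHz = 16.2 kHz.
142.6 kHz mod fs = 4.2 kHz.
4.2 kHz ≤ fs/2 = 17.3 kHz, appears at 4.2 kHz.
87.6 kHz mod fs = 18.4 kHz.
18.4 kHz > fs/2 = 17.3 kHz, folds to fs − 18.4 kHz = 16.2 kHz.
99 kHz mod fs = 29.8 kHz.
29.8 kHz > fs/2 = 17.3 kHz, folds to fs − 29.8 kHz = 4.8 kHz.
Distinct values: {4.2 kHz, 4.8 kHz, 16.2 kHz} → 3.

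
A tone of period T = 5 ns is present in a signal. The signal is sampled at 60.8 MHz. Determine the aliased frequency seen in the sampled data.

17.6 MHz

T = 5 ns → f = 1/T = 200 MHz.
200 MHz mod fs = 17.6 MHz.
17.6 MHz ≤ fs/2 = 30.4 MHz, appears at 17.6 MHz.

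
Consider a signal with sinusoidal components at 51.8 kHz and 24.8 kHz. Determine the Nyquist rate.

Highest-frequency component: 51.8 kHz.
Nyquist rate = 2 × 51.8 kHz = 103.6 kHz.

103.6 kHz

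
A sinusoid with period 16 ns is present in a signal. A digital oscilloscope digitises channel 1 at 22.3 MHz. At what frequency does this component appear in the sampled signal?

4.4 MHz

T = 16 ns → f = 1/T = 62.5 MHz.
62.5 MHz mod fs = 17.9 MHz.
17.9 MHz > fs/2 = 11.15 MHz, folds to fs − 17.9 MHz = 4.4 MHz.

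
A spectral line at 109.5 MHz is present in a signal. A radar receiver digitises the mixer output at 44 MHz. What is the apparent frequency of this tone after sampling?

109.5 MHz mod fs = 21.5 MHz.
21.5 MHz ≤ fs/2 = 22 MHz, appears at 21.5 MHz.

21.5 MHz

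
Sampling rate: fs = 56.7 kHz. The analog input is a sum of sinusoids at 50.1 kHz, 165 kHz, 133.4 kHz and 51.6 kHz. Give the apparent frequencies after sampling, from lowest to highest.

5.1 kHz, 6.6 kHz, 20 kHz

fs/2 = 28.35 kHz.
50.1 kHz > fs/2 = 28.35 kHz, folds to fs − 50.1 kHz = 6.6 kHz.
165 kHz mod fs = 51.6 kHz.
51.6 kHz > fs/2 = 28.35 kHz, folds to fs − 51.6 kHz = 5.1 kHz.
133.4 kHz mod fs = 20 kHz.
20 kHz ≤ fs/2 = 28.35 kHz, appears at 20 kHz.
51.6 kHz > fs/2 = 28.35 kHz, folds to fs − 51.6 kHz = 5.1 kHz.
Distinct values: {5.1 kHz, 6.6 kHz, 20 kHz}.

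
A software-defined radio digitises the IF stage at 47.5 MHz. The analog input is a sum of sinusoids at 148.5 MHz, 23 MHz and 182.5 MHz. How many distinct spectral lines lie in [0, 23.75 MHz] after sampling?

fs/2 = 23.75 MHz.
148.5 MHz mod fs = 6 MHz.
6 MHz ≤ fs/2 = 23.75 MHz, appears at 6 MHz.
23 MHz ≤ fs/2 = 23.75 MHz, passes unchanged.
182.5 MHz mod fs = 40 MHz.
40 MHz > fs/2 = 23.75 MHz, folds to fs − 40 MHz = 7.5 MHz.
Distinct values: {6 MHz, 7.5 MHz, 23 MHz} → 3.

3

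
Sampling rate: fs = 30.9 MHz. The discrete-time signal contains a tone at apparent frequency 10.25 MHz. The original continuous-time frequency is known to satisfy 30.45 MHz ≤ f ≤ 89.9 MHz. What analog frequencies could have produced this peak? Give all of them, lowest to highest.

41.15 MHz, 51.55 MHz, 72.05 MHz, 82.45 MHz

Frequencies that alias to 10.25 MHz are k·fs ± 10.25 MHz for integer k ≥ 0.
k=0: 10.25 MHz.
k=1: 20.65 MHz, 41.15 MHz.
k=2: 51.55 MHz, 72.05 MHz.
k=3: 82.45 MHz, 102.95 MHz.
k=4: 113.35 MHz, 133.85 MHz.
Within [30.45 MHz, 89.9 MHz]: 41.15 MHz, 51.55 MHz, 72.05 MHz, 82.45 MHz.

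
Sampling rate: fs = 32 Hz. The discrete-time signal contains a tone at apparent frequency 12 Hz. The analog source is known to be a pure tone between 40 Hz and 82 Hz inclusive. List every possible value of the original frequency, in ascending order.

44 Hz, 52 Hz, 76 Hz

Frequencies that alias to 12 Hz are k·fs ± 12 Hz for integer k ≥ 0.
k=0: 12 Hz.
k=1: 20 Hz, 44 Hz.
k=2: 52 Hz, 76 Hz.
k=3: 84 Hz, 108 Hz.
Within [40 Hz, 82 Hz]: 44 Hz, 52 Hz, 76 Hz.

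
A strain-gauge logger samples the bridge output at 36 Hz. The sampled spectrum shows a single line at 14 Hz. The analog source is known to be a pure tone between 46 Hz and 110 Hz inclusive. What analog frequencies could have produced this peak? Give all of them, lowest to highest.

Frequencies that alias to 14 Hz are k·fs ± 14 Hz for integer k ≥ 0.
k=0: 14 Hz.
k=1: 22 Hz, 50 Hz.
k=2: 58 Hz, 86 Hz.
k=3: 94 Hz, 122 Hz.
k=4: 130 Hz, 158 Hz.
Within [46 Hz, 110 Hz]: 50 Hz, 58 Hz, 86 Hz, 94 Hz.

50 Hz, 58 Hz, 86 Hz, 94 Hz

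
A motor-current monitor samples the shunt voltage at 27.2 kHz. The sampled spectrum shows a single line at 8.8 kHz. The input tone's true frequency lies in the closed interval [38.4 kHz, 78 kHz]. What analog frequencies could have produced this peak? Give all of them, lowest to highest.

Frequencies that alias to 8.8 kHz are k·fs ± 8.8 kHz for integer k ≥ 0.
k=0: 8.8 kHz.
k=1: 18.4 kHz, 36 kHz.
k=2: 45.6 kHz, 63.2 kHz.
k=3: 72.8 kHz, 90.4 kHz.
k=4: 100 kHz, 117.6 kHz.
Within [38.4 kHz, 78 kHz]: 45.6 kHz, 63.2 kHz, 72.8 kHz.

45.6 kHz, 63.2 kHz, 72.8 kHz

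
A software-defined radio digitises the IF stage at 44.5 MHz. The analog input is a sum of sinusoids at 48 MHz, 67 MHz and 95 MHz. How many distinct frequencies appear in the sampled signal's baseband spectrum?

fs/2 = 22.25 MHz.
48 MHz mod fs = 3.5 MHz.
3.5 MHz ≤ fs/2 = 22.25 MHz, appears at 3.5 MHz.
67 MHz mod fs = 22.5 MHz.
22.5 MHz > fs/2 = 22.25 MHz, folds to fs − 22.5 MHz = 22 MHz.
95 MHz mod fs = 6 MHz.
6 MHz ≤ fs/2 = 22.25 MHz, appears at 6 MHz.
Distinct values: {3.5 MHz, 6 MHz, 22 MHz} → 3.

3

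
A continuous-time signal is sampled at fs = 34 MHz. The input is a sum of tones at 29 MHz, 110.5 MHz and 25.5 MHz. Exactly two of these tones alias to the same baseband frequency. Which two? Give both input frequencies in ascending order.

fs/2 = 17 MHz.
29 MHz > fs/2 = 17 MHz, folds to fs − 29 MHz = 5 MHz.
110.5 MHz mod fs = 8.5 MHz.
8.5 MHz ≤ fs/2 = 17 MHz, appears at 8.5 MHz.
25.5 MHz > fs/2 = 17 MHz, folds to fs − 25.5 MHz = 8.5 MHz.
25.5 MHz and 110.5 MHz both map to 8.5 MHz.

25.5 MHz, 110.5 MHz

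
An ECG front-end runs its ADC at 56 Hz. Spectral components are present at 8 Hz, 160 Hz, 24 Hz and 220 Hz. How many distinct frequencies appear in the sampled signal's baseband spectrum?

fs/2 = 28 Hz.
8 Hz ≤ fs/2 = 28 Hz, passes unchanged.
160 Hz mod fs = 48 Hz.
48 Hz > fs/2 = 28 Hz, folds to fs − 48 Hz = 8 Hz.
24 Hz ≤ fs/2 = 28 Hz, passes unchanged.
220 Hz mod fs = 52 Hz.
52 Hz > fs/2 = 28 Hz, folds to fs − 52 Hz = 4 Hz.
Distinct values: {4 Hz, 8 Hz, 24 Hz} → 3.

3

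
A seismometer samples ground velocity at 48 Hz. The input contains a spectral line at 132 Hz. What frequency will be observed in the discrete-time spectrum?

12 Hz

132 Hz mod fs = 36 Hz.
36 Hz > fs/2 = 24 Hz, folds to fs − 36 Hz = 12 Hz.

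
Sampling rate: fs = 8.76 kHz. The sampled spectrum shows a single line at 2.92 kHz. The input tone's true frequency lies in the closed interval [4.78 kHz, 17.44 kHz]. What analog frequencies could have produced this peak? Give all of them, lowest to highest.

Frequencies that alias to 2.92 kHz are k·fs ± 2.92 kHz for integer k ≥ 0.
k=0: 2.92 kHz.
k=1: 5.84 kHz, 11.68 kHz.
k=2: 14.6 kHz, 20.44 kHz.
k=3: 23.36 kHz, 29.2 kHz.
Within [4.78 kHz, 17.44 kHz]: 5.84 kHz, 11.68 kHz, 14.6 kHz.

5.84 kHz, 11.68 kHz, 14.6 kHz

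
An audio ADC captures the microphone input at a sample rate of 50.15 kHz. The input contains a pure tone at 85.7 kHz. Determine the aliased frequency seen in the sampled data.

14.6 kHz

85.7 kHz mod fs = 35.55 kHz.
35.55 kHz > fs/2 = 25.075 kHz, folds to fs − 35.55 kHz = 14.6 kHz.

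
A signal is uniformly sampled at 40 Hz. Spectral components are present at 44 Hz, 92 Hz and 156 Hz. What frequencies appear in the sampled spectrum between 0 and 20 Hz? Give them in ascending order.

fs/2 = 20 Hz.
44 Hz mod fs = 4 Hz.
4 Hz ≤ fs/2 = 20 Hz, appears at 4 Hz.
92 Hz mod fs = 12 Hz.
12 Hz ≤ fs/2 = 20 Hz, appears at 12 Hz.
156 Hz mod fs = 36 Hz.
36 Hz > fs/2 = 20 Hz, folds to fs − 36 Hz = 4 Hz.
Distinct values: {4 Hz, 12 Hz}.

4 Hz, 12 Hz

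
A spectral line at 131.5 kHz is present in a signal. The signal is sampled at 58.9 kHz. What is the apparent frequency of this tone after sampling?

131.5 kHz mod fs = 13.7 kHz.
13.7 kHz ≤ fs/2 = 29.45 kHz, appears at 13.7 kHz.

13.7 kHz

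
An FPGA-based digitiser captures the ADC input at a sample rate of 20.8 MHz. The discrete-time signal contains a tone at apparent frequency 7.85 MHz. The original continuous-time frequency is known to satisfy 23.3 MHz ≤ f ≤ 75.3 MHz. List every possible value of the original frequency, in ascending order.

Frequencies that alias to 7.85 MHz are k·fs ± 7.85 MHz for integer k ≥ 0.
k=0: 7.85 MHz.
k=1: 12.95 MHz, 28.65 MHz.
k=2: 33.75 MHz, 49.45 MHz.
k=3: 54.55 MHz, 70.25 MHz.
k=4: 75.35 MHz, 91.05 MHz.
Within [23.3 MHz, 75.3 MHz]: 28.65 MHz, 33.75 MHz, 49.45 MHz, 54.55 MHz, 70.25 MHz.

28.65 MHz, 33.75 MHz, 49.45 MHz, 54.55 MHz, 70.25 MHz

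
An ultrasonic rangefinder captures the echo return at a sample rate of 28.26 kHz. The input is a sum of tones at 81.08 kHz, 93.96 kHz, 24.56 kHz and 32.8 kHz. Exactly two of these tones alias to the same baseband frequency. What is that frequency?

fs/2 = 14.13 kHz.
81.08 kHz mod fs = 24.56 kHz.
24.56 kHz > fs/2 = 14.13 kHz, folds to fs − 24.56 kHz = 3.7 kHz.
93.96 kHz mod fs = 9.18 kHz.
9.18 kHz ≤ fs/2 = 14.13 kHz, appears at 9.18 kHz.
24.56 kHz > fs/2 = 14.13 kHz, folds to fs − 24.56 kHz = 3.7 kHz.
32.8 kHz mod fs = 4.54 kHz.
4.54 kHz ≤ fs/2 = 14.13 kHz, appears at 4.54 kHz.
24.56 kHz and 81.08 kHz both map to 3.7 kHz.

3.7 kHz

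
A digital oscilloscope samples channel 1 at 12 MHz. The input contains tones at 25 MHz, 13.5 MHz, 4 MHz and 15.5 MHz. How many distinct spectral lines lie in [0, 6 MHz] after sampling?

4

fs/2 = 6 MHz.
25 MHz mod fs = 1 MHz.
1 MHz ≤ fs/2 = 6 MHz, appears at 1 MHz.
13.5 MHz mod fs = 1.5 MHz.
1.5 MHz ≤ fs/2 = 6 MHz, appears at 1.5 MHz.
4 MHz ≤ fs/2 = 6 MHz, passes unchanged.
15.5 MHz mod fs = 3.5 MHz.
3.5 MHz ≤ fs/2 = 6 MHz, appears at 3.5 MHz.
Distinct values: {1 MHz, 1.5 MHz, 3.5 MHz, 4 MHz} → 4.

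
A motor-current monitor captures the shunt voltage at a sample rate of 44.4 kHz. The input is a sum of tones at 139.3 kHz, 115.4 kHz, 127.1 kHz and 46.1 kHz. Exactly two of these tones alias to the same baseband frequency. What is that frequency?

fs/2 = 22.2 kHz.
139.3 kHz mod fs = 6.1 kHz.
6.1 kHz ≤ fs/2 = 22.2 kHz, appears at 6.1 kHz.
115.4 kHz mod fs = 26.6 kHz.
26.6 kHz > fs/2 = 22.2 kHz, folds to fs − 26.6 kHz = 17.8 kHz.
127.1 kHz mod fs = 38.3 kHz.
38.3 kHz > fs/2 = 22.2 kHz, folds to fs − 38.3 kHz = 6.1 kHz.
46.1 kHz mod fs = 1.7 kHz.
1.7 kHz ≤ fs/2 = 22.2 kHz, appears at 1.7 kHz.
127.1 kHz and 139.3 kHz both map to 6.1 kHz.

6.1 kHz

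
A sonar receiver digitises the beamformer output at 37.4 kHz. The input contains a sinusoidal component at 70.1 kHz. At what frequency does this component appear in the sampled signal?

4.7 kHz

70.1 kHz mod fs = 32.7 kHz.
32.7 kHz > fs/2 = 18.7 kHz, folds to fs − 32.7 kHz = 4.7 kHz.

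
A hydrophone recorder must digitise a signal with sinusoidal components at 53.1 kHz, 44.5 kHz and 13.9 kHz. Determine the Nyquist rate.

106.2 kHz

Highest-frequency component: 53.1 kHz.
Nyquist rate = 2 × 53.1 kHz = 106.2 kHz.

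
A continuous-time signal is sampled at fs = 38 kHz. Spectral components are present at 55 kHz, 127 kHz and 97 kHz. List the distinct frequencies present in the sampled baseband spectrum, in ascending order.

13 kHz, 17 kHz

fs/2 = 19 kHz.
55 kHz mod fs = 17 kHz.
17 kHz ≤ fs/2 = 19 kHz, appears at 17 kHz.
127 kHz mod fs = 13 kHz.
13 kHz ≤ fs/2 = 19 kHz, appears at 13 kHz.
97 kHz mod fs = 21 kHz.
21 kHz > fs/2 = 19 kHz, folds to fs − 21 kHz = 17 kHz.
Distinct values: {13 kHz, 17 kHz}.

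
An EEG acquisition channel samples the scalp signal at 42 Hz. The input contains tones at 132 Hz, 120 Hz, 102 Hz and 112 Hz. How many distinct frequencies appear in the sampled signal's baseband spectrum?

3

fs/2 = 21 Hz.
132 Hz mod fs = 6 Hz.
6 Hz ≤ fs/2 = 21 Hz, appears at 6 Hz.
120 Hz mod fs = 36 Hz.
36 Hz > fs/2 = 21 Hz, folds to fs − 36 Hz = 6 Hz.
102 Hz mod fs = 18 Hz.
18 Hz ≤ fs/2 = 21 Hz, appears at 18 Hz.
112 Hz mod fs = 28 Hz.
28 Hz > fs/2 = 21 Hz, folds to fs − 28 Hz = 14 Hz.
Distinct values: {6 Hz, 14 Hz, 18 Hz} → 3.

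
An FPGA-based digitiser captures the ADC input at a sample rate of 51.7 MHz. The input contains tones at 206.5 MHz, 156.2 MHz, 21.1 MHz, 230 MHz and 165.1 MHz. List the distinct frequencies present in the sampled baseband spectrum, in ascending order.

0.3 MHz, 1.1 MHz, 10 MHz, 21.1 MHz, 23.2 MHz

fs/2 = 25.85 MHz.
206.5 MHz mod fs = 51.4 MHz.
51.4 MHz > fs/2 = 25.85 MHz, folds to fs − 51.4 MHz = 0.3 MHz.
156.2 MHz mod fs = 1.1 MHz.
1.1 MHz ≤ fs/2 = 25.85 MHz, appears at 1.1 MHz.
21.1 MHz ≤ fs/2 = 25.85 MHz, passes unchanged.
230 MHz mod fs = 23.2 MHz.
23.2 MHz ≤ fs/2 = 25.85 MHz, appears at 23.2 MHz.
165.1 MHz mod fs = 10 MHz.
10 MHz ≤ fs/2 = 25.85 MHz, appears at 10 MHz.
Distinct values: {0.3 MHz, 1.1 MHz, 10 MHz, 21.1 MHz, 23.2 MHz}.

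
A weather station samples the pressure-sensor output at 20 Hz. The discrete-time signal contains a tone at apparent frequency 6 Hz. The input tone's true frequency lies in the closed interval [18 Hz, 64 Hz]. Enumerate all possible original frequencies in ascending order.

Frequencies that alias to 6 Hz are k·fs ± 6 Hz for integer k ≥ 0.
k=0: 6 Hz.
k=1: 14 Hz, 26 Hz.
k=2: 34 Hz, 46 Hz.
k=3: 54 Hz, 66 Hz.
k=4: 74 Hz, 86 Hz.
Within [18 Hz, 64 Hz]: 26 Hz, 34 Hz, 46 Hz, 54 Hz.

26 Hz, 34 Hz, 46 Hz, 54 Hz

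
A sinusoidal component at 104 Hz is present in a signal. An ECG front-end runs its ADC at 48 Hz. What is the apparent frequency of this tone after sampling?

104 Hz mod fs = 8 Hz.
8 Hz ≤ fs/2 = 24 Hz, appears at 8 Hz.

8 Hz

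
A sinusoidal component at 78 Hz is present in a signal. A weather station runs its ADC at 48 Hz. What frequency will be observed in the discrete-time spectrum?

78 Hz mod fs = 30 Hz.
30 Hz > fs/2 = 24 Hz, folds to fs − 30 Hz = 18 Hz.

18 Hz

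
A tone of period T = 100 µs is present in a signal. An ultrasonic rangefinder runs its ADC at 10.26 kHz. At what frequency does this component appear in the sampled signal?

T = 100 µs → f = 1/T = 10 kHz.
10 kHz > fs/2 = 5.13 kHz, folds to fs − 10 kHz = 0.26 kHz.

0.26 kHz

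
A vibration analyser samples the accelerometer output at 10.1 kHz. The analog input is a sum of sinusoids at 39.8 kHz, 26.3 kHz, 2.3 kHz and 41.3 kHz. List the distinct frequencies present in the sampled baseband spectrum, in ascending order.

0.6 kHz, 0.9 kHz, 2.3 kHz, 4 kHz

fs/2 = 5.05 kHz.
39.8 kHz mod fs = 9.5 kHz.
9.5 kHz > fs/2 = 5.05 kHz, folds to fs − 9.5 kHz = 0.6 kHz.
26.3 kHz mod fs = 6.1 kHz.
6.1 kHz > fs/2 = 5.05 kHz, folds to fs − 6.1 kHz = 4 kHz.
2.3 kHz ≤ fs/2 = 5.05 kHz, passes unchanged.
41.3 kHz mod fs = 0.9 kHz.
0.9 kHz ≤ fs/2 = 5.05 kHz, appears at 0.9 kHz.
Distinct values: {0.6 kHz, 0.9 kHz, 2.3 kHz, 4 kHz}.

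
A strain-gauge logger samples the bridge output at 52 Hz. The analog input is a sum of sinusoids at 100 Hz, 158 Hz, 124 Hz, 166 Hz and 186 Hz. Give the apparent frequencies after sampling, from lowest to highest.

2 Hz, 4 Hz, 10 Hz, 20 Hz, 22 Hz

fs/2 = 26 Hz.
100 Hz mod fs = 48 Hz.
48 Hz > fs/2 = 26 Hz, folds to fs − 48 Hz = 4 Hz.
158 Hz mod fs = 2 Hz.
2 Hz ≤ fs/2 = 26 Hz, appears at 2 Hz.
124 Hz mod fs = 20 Hz.
20 Hz ≤ fs/2 = 26 Hz, appears at 20 Hz.
166 Hz mod fs = 10 Hz.
10 Hz ≤ fs/2 = 26 Hz, appears at 10 Hz.
186 Hz mod fs = 30 Hz.
30 Hz > fs/2 = 26 Hz, folds to fs − 30 Hz = 22 Hz.
Distinct values: {2 Hz, 4 Hz, 10 Hz, 20 Hz, 22 Hz}.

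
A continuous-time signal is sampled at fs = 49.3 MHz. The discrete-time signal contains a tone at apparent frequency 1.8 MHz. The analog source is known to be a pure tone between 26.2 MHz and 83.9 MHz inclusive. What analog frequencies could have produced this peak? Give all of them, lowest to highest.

47.5 MHz, 51.1 MHz

Frequencies that alias to 1.8 MHz are k·fs ± 1.8 MHz for integer k ≥ 0.
k=0: 1.8 MHz.
k=1: 47.5 MHz, 51.1 MHz.
k=2: 96.8 MHz, 100.4 MHz.
Within [26.2 MHz, 83.9 MHz]: 47.5 MHz, 51.1 MHz.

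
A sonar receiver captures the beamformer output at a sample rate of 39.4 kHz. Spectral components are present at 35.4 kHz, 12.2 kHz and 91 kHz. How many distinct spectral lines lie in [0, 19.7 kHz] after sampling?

fs/2 = 19.7 kHz.
35.4 kHz > fs/2 = 19.7 kHz, folds to fs − 35.4 kHz = 4 kHz.
12.2 kHz ≤ fs/2 = 19.7 kHz, passes unchanged.
91 kHz mod fs = 12.2 kHz.
12.2 kHz ≤ fs/2 = 19.7 kHz, appears at 12.2 kHz.
Distinct values: {4 kHz, 12.2 kHz} → 2.

2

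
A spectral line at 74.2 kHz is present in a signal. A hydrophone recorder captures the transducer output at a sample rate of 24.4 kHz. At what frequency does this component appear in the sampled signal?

1 kHz

74.2 kHz mod fs = 1 kHz.
1 kHz ≤ fs/2 = 12.2 kHz, appears at 1 kHz.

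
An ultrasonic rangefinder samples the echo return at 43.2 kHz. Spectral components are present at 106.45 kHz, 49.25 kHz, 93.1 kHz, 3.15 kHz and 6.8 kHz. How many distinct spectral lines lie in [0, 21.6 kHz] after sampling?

5

fs/2 = 21.6 kHz.
106.45 kHz mod fs = 20.05 kHz.
20.05 kHz ≤ fs/2 = 21.6 kHz, appears at 20.05 kHz.
49.25 kHz mod fs = 6.05 kHz.
6.05 kHz ≤ fs/2 = 21.6 kHz, appears at 6.05 kHz.
93.1 kHz mod fs = 6.7 kHz.
6.7 kHz ≤ fs/2 = 21.6 kHz, appears at 6.7 kHz.
3.15 kHz ≤ fs/2 = 21.6 kHz, passes unchanged.
6.8 kHz ≤ fs/2 = 21.6 kHz, passes unchanged.
Distinct values: {3.15 kHz, 6.05 kHz, 6.7 kHz, 6.8 kHz, 20.05 kHz} → 5.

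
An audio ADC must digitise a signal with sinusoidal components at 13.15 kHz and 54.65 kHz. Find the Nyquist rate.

109.3 kHz

Highest-frequency component: 54.65 kHz.
Nyquist rate = 2 × 54.65 kHz = 109.3 kHz.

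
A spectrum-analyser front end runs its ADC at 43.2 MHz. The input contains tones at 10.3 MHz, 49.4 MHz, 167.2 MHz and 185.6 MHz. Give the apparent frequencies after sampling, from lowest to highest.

5.6 MHz, 6.2 MHz, 10.3 MHz, 12.8 MHz

fs/2 = 21.6 MHz.
10.3 MHz ≤ fs/2 = 21.6 MHz, passes unchanged.
49.4 MHz mod fs = 6.2 MHz.
6.2 MHz ≤ fs/2 = 21.6 MHz, appears at 6.2 MHz.
167.2 MHz mod fs = 37.6 MHz.
37.6 MHz > fs/2 = 21.6 MHz, folds to fs − 37.6 MHz = 5.6 MHz.
185.6 MHz mod fs = 12.8 MHz.
12.8 MHz ≤ fs/2 = 21.6 MHz, appears at 12.8 MHz.
Distinct values: {5.6 MHz, 6.2 MHz, 10.3 MHz, 12.8 MHz}.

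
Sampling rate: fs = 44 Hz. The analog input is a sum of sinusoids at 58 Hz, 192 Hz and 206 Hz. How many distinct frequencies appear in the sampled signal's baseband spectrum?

2

fs/2 = 22 Hz.
58 Hz mod fs = 14 Hz.
14 Hz ≤ fs/2 = 22 Hz, appears at 14 Hz.
192 Hz mod fs = 16 Hz.
16 Hz ≤ fs/2 = 22 Hz, appears at 16 Hz.
206 Hz mod fs = 30 Hz.
30 Hz > fs/2 = 22 Hz, folds to fs − 30 Hz = 14 Hz.
Distinct values: {14 Hz, 16 Hz} → 2.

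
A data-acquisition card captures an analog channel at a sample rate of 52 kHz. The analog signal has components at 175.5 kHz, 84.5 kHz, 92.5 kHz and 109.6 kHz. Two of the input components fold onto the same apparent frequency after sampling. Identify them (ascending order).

fs/2 = 26 kHz.
175.5 kHz mod fs = 19.5 kHz.
19.5 kHz ≤ fs/2 = 26 kHz, appears at 19.5 kHz.
84.5 kHz mod fs = 32.5 kHz.
32.5 kHz > fs/2 = 26 kHz, folds to fs − 32.5 kHz = 19.5 kHz.
92.5 kHz mod fs = 40.5 kHz.
40.5 kHz > fs/2 = 26 kHz, folds to fs − 40.5 kHz = 11.5 kHz.
109.6 kHz mod fs = 5.6 kHz.
5.6 kHz ≤ fs/2 = 26 kHz, appears at 5.6 kHz.
84.5 kHz and 175.5 kHz both map to 19.5 kHz.

84.5 kHz, 175.5 kHz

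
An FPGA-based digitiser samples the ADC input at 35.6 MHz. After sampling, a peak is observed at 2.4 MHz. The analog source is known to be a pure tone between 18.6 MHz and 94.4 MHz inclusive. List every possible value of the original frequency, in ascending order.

33.2 MHz, 38 MHz, 68.8 MHz, 73.6 MHz

Frequencies that alias to 2.4 MHz are k·fs ± 2.4 MHz for integer k ≥ 0.
k=0: 2.4 MHz.
k=1: 33.2 MHz, 38 MHz.
k=2: 68.8 MHz, 73.6 MHz.
k=3: 104.4 MHz, 109.2 MHz.
Within [18.6 MHz, 94.4 MHz]: 33.2 MHz, 38 MHz, 68.8 MHz, 73.6 MHz.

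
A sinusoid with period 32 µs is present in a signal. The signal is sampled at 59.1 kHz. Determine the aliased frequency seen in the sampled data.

T = 32 µs → f = 1/T = 31.25 kHz.
31.25 kHz > fs/2 = 29.55 kHz, folds to fs − 31.25 kHz = 27.85 kHz.

27.85 kHz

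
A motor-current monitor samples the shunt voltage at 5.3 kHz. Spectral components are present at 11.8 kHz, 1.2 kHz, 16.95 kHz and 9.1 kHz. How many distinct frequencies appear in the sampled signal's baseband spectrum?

fs/2 = 2.65 kHz.
11.8 kHz mod fs = 1.2 kHz.
1.2 kHz ≤ fs/2 = 2.65 kHz, appears at 1.2 kHz.
1.2 kHz ≤ fs/2 = 2.65 kHz, passes unchanged.
16.95 kHz mod fs = 1.05 kHz.
1.05 kHz ≤ fs/2 = 2.65 kHz, appears at 1.05 kHz.
9.1 kHz mod fs = 3.8 kHz.
3.8 kHz > fs/2 = 2.65 kHz, folds to fs − 3.8 kHz = 1.5 kHz.
Distinct values: {1.05 kHz, 1.2 kHz, 1.5 kHz} → 3.

3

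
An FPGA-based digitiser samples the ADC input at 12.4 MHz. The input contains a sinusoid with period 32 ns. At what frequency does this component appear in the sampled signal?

5.95 MHz

T = 32 ns → f = 1/T = 31.25 MHz.
31.25 MHz mod fs = 6.45 MHz.
6.45 MHz > fs/2 = 6.2 MHz, folds to fs − 6.45 MHz = 5.95 MHz.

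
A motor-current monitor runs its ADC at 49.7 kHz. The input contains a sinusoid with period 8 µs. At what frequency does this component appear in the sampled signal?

T = 8 µs → f = 1/T = 125 kHz.
125 kHz mod fs = 25.6 kHz.
25.6 kHz > fs/2 = 24.85 kHz, folds to fs − 25.6 kHz = 24.1 kHz.

24.1 kHz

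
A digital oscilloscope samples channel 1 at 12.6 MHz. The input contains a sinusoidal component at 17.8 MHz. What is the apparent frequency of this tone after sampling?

5.2 MHz

17.8 MHz mod fs = 5.2 MHz.
5.2 MHz ≤ fs/2 = 6.3 MHz, appears at 5.2 MHz.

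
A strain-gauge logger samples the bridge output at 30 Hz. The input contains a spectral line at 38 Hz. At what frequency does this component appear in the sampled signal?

8 Hz

38 Hz mod fs = 8 Hz.
8 Hz ≤ fs/2 = 15 Hz, appears at 8 Hz.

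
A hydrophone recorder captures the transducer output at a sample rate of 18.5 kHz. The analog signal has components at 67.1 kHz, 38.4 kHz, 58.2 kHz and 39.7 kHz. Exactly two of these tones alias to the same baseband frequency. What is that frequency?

fs/2 = 9.25 kHz.
67.1 kHz mod fs = 11.6 kHz.
11.6 kHz > fs/2 = 9.25 kHz, folds to fs − 11.6 kHz = 6.9 kHz.
38.4 kHz mod fs = 1.4 kHz.
1.4 kHz ≤ fs/2 = 9.25 kHz, appears at 1.4 kHz.
58.2 kHz mod fs = 2.7 kHz.
2.7 kHz ≤ fs/2 = 9.25 kHz, appears at 2.7 kHz.
39.7 kHz mod fs = 2.7 kHz.
2.7 kHz ≤ fs/2 = 9.25 kHz, appears at 2.7 kHz.
39.7 kHz and 58.2 kHz both map to 2.7 kHz.

2.7 kHz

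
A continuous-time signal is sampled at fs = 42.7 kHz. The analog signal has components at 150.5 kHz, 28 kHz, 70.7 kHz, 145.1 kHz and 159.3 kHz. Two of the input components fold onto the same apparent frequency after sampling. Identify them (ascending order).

fs/2 = 21.35 kHz.
150.5 kHz mod fs = 22.4 kHz.
22.4 kHz > fs/2 = 21.35 kHz, folds to fs − 22.4 kHz = 20.3 kHz.
28 kHz > fs/2 = 21.35 kHz, folds to fs − 28 kHz = 14.7 kHz.
70.7 kHz mod fs = 28 kHz.
28 kHz > fs/2 = 21.35 kHz, folds to fs − 28 kHz = 14.7 kHz.
145.1 kHz mod fs = 17 kHz.
17 kHz ≤ fs/2 = 21.35 kHz, appears at 17 kHz.
159.3 kHz mod fs = 31.2 kHz.
31.2 kHz > fs/2 = 21.35 kHz, folds to fs − 31.2 kHz = 11.5 kHz.
28 kHz and 70.7 kHz both map to 14.7 kHz.

28 kHz, 70.7 kHz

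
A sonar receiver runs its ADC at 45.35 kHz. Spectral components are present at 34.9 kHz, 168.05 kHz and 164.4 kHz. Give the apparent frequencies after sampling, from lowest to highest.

fs/2 = 22.675 kHz.
34.9 kHz > fs/2 = 22.675 kHz, folds to fs − 34.9 kHz = 10.45 kHz.
168.05 kHz mod fs = 32 kHz.
32 kHz > fs/2 = 22.675 kHz, folds to fs − 32 kHz = 13.35 kHz.
164.4 kHz mod fs = 28.35 kHz.
28.35 kHz > fs/2 = 22.675 kHz, folds to fs − 28.35 kHz = 17 kHz.
Distinct values: {10.45 kHz, 13.35 kHz, 17 kHz}.

10.45 kHz, 13.35 kHz, 17 kHz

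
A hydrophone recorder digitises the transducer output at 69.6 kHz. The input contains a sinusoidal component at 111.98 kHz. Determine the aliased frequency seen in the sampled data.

111.98 kHz mod fs = 42.38 kHz.
42.38 kHz > fs/2 = 34.8 kHz, folds to fs − 42.38 kHz = 27.22 kHz.

27.22 kHz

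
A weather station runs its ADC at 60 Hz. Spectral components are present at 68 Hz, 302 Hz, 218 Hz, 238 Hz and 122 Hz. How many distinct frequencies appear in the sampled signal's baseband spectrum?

fs/2 = 30 Hz.
68 Hz mod fs = 8 Hz.
8 Hz ≤ fs/2 = 30 Hz, appears at 8 Hz.
302 Hz mod fs = 2 Hz.
2 Hz ≤ fs/2 = 30 Hz, appears at 2 Hz.
218 Hz mod fs = 38 Hz.
38 Hz > fs/2 = 30 Hz, folds to fs − 38 Hz = 22 Hz.
238 Hz mod fs = 58 Hz.
58 Hz > fs/2 = 30 Hz, folds to fs − 58 Hz = 2 Hz.
122 Hz mod fs = 2 Hz.
2 Hz ≤ fs/2 = 30 Hz, appears at 2 Hz.
Distinct values: {2 Hz, 8 Hz, 22 Hz} → 3.

3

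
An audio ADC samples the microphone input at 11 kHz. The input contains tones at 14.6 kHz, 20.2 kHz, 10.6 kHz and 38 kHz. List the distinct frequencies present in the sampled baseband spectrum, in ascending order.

0.4 kHz, 1.8 kHz, 3.6 kHz, 5 kHz

fs/2 = 5.5 kHz.
14.6 kHz mod fs = 3.6 kHz.
3.6 kHz ≤ fs/2 = 5.5 kHz, appears at 3.6 kHz.
20.2 kHz mod fs = 9.2 kHz.
9.2 kHz > fs/2 = 5.5 kHz, folds to fs − 9.2 kHz = 1.8 kHz.
10.6 kHz > fs/2 = 5.5 kHz, folds to fs − 10.6 kHz = 0.4 kHz.
38 kHz mod fs = 5 kHz.
5 kHz ≤ fs/2 = 5.5 kHz, appears at 5 kHz.
Distinct values: {0.4 kHz, 1.8 kHz, 3.6 kHz, 5 kHz}.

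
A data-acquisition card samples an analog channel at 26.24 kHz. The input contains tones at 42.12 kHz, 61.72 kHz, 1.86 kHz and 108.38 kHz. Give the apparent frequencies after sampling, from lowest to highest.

1.86 kHz, 3.42 kHz, 9.24 kHz, 10.36 kHz

fs/2 = 13.12 kHz.
42.12 kHz mod fs = 15.88 kHz.
15.88 kHz > fs/2 = 13.12 kHz, folds to fs − 15.88 kHz = 10.36 kHz.
61.72 kHz mod fs = 9.24 kHz.
9.24 kHz ≤ fs/2 = 13.12 kHz, appears at 9.24 kHz.
1.86 kHz ≤ fs/2 = 13.12 kHz, passes unchanged.
108.38 kHz mod fs = 3.42 kHz.
3.42 kHz ≤ fs/2 = 13.12 kHz, appears at 3.42 kHz.
Distinct values: {1.86 kHz, 3.42 kHz, 9.24 kHz, 10.36 kHz}.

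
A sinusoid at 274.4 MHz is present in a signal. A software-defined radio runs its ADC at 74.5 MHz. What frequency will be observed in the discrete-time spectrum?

23.6 MHz

274.4 MHz mod fs = 50.9 MHz.
50.9 MHz > fs/2 = 37.25 MHz, folds to fs − 50.9 MHz = 23.6 MHz.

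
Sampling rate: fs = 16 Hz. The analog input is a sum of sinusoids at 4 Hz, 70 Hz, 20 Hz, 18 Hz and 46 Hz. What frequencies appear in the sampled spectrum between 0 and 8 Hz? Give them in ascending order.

fs/2 = 8 Hz.
4 Hz ≤ fs/2 = 8 Hz, passes unchanged.
70 Hz mod fs = 6 Hz.
6 Hz ≤ fs/2 = 8 Hz, appears at 6 Hz.
20 Hz mod fs = 4 Hz.
4 Hz ≤ fs/2 = 8 Hz, appears at 4 Hz.
18 Hz mod fs = 2 Hz.
2 Hz ≤ fs/2 = 8 Hz, appears at 2 Hz.
46 Hz mod fs = 14 Hz.
14 Hz > fs/2 = 8 Hz, folds to fs − 14 Hz = 2 Hz.
Distinct values: {2 Hz, 4 Hz, 6 Hz}.

2 Hz, 4 Hz, 6 Hz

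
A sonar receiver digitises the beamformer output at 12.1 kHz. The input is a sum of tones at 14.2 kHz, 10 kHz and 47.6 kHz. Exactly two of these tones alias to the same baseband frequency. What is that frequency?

fs/2 = 6.05 kHz.
14.2 kHz mod fs = 2.1 kHz.
2.1 kHz ≤ fs/2 = 6.05 kHz, appears at 2.1 kHz.
10 kHz > fs/2 = 6.05 kHz, folds to fs − 10 kHz = 2.1 kHz.
47.6 kHz mod fs = 11.3 kHz.
11.3 kHz > fs/2 = 6.05 kHz, folds to fs − 11.3 kHz = 0.8 kHz.
10 kHz and 14.2 kHz both map to 2.1 kHz.

2.1 kHz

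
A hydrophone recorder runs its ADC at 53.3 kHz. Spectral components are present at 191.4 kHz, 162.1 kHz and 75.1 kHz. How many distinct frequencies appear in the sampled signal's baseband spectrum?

2

fs/2 = 26.65 kHz.
191.4 kHz mod fs = 31.5 kHz.
31.5 kHz > fs/2 = 26.65 kHz, folds to fs − 31.5 kHz = 21.8 kHz.
162.1 kHz mod fs = 2.2 kHz.
2.2 kHz ≤ fs/2 = 26.65 kHz, appears at 2.2 kHz.
75.1 kHz mod fs = 21.8 kHz.
21.8 kHz ≤ fs/2 = 26.65 kHz, appears at 21.8 kHz.
Distinct values: {2.2 kHz, 21.8 kHz} → 2.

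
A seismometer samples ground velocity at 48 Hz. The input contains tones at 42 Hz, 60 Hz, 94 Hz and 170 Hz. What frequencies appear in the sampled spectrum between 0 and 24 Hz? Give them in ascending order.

2 Hz, 6 Hz, 12 Hz, 22 Hz

fs/2 = 24 Hz.
42 Hz > fs/2 = 24 Hz, folds to fs − 42 Hz = 6 Hz.
60 Hz mod fs = 12 Hz.
12 Hz ≤ fs/2 = 24 Hz, appears at 12 Hz.
94 Hz mod fs = 46 Hz.
46 Hz > fs/2 = 24 Hz, folds to fs − 46 Hz = 2 Hz.
170 Hz mod fs = 26 Hz.
26 Hz > fs/2 = 24 Hz, folds to fs − 26 Hz = 22 Hz.
Distinct values: {2 Hz, 6 Hz, 12 Hz, 22 Hz}.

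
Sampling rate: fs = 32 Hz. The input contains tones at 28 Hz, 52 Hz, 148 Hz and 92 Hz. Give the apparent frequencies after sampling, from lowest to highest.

fs/2 = 16 Hz.
28 Hz > fs/2 = 16 Hz, folds to fs − 28 Hz = 4 Hz.
52 Hz mod fs = 20 Hz.
20 Hz > fs/2 = 16 Hz, folds to fs − 20 Hz = 12 Hz.
148 Hz mod fs = 20 Hz.
20 Hz > fs/2 = 16 Hz, folds to fs − 20 Hz = 12 Hz.
92 Hz mod fs = 28 Hz.
28 Hz > fs/2 = 16 Hz, folds to fs − 28 Hz = 4 Hz.
Distinct values: {4 Hz, 12 Hz}.

4 Hz, 12 Hz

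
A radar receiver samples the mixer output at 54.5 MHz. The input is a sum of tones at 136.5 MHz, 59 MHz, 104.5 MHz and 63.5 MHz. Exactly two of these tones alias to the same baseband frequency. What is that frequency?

4.5 MHz

fs/2 = 27.25 MHz.
136.5 MHz mod fs = 27.5 MHz.
27.5 MHz > fs/2 = 27.25 MHz, folds to fs − 27.5 MHz = 27 MHz.
59 MHz mod fs = 4.5 MHz.
4.5 MHz ≤ fs/2 = 27.25 MHz, appears at 4.5 MHz.
104.5 MHz mod fs = 50 MHz.
50 MHz > fs/2 = 27.25 MHz, folds to fs − 50 MHz = 4.5 MHz.
63.5 MHz mod fs = 9 MHz.
9 MHz ≤ fs/2 = 27.25 MHz, appears at 9 MHz.
59 MHz and 104.5 MHz both map to 4.5 MHz.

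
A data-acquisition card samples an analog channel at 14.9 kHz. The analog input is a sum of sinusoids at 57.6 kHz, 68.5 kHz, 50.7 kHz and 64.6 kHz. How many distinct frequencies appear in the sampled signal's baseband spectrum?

fs/2 = 7.45 kHz.
57.6 kHz mod fs = 12.9 kHz.
12.9 kHz > fs/2 = 7.45 kHz, folds to fs − 12.9 kHz = 2 kHz.
68.5 kHz mod fs = 8.9 kHz.
8.9 kHz > fs/2 = 7.45 kHz, folds to fs − 8.9 kHz = 6 kHz.
50.7 kHz mod fs = 6 kHz.
6 kHz ≤ fs/2 = 7.45 kHz, appears at 6 kHz.
64.6 kHz mod fs = 5 kHz.
5 kHz ≤ fs/2 = 7.45 kHz, appears at 5 kHz.
Distinct values: {2 kHz, 5 kHz, 6 kHz} → 3.

3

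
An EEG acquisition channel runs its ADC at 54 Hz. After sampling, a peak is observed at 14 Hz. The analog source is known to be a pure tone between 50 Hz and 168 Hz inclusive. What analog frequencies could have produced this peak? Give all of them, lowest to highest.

Frequencies that alias to 14 Hz are k·fs ± 14 Hz for integer k ≥ 0.
k=0: 14 Hz.
k=1: 40 Hz, 68 Hz.
k=2: 94 Hz, 122 Hz.
k=3: 148 Hz, 176 Hz.
k=4: 202 Hz, 230 Hz.
Within [50 Hz, 168 Hz]: 68 Hz, 94 Hz, 122 Hz, 148 Hz.

68 Hz, 94 Hz, 122 Hz, 148 Hz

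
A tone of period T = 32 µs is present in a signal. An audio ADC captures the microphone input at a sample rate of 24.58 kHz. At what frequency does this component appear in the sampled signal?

6.67 kHz

T = 32 µs → f = 1/T = 31.25 kHz.
31.25 kHz mod fs = 6.67 kHz.
6.67 kHz ≤ fs/2 = 12.29 kHz, appears at 6.67 kHz.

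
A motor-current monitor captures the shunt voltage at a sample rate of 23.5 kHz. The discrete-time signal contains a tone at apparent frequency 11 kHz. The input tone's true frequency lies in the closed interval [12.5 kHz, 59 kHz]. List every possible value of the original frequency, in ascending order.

12.5 kHz, 34.5 kHz, 36 kHz, 58 kHz

Frequencies that alias to 11 kHz are k·fs ± 11 kHz for integer k ≥ 0.
k=0: 11 kHz.
k=1: 12.5 kHz, 34.5 kHz.
k=2: 36 kHz, 58 kHz.
k=3: 59.5 kHz, 81.5 kHz.
Within [12.5 kHz, 59 kHz]: 12.5 kHz, 34.5 kHz, 36 kHz, 58 kHz.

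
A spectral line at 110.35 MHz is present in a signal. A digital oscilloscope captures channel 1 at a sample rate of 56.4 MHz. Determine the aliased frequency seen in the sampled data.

110.35 MHz mod fs = 53.95 MHz.
53.95 MHz > fs/2 = 28.2 MHz, folds to fs − 53.95 MHz = 2.45 MHz.

2.45 MHz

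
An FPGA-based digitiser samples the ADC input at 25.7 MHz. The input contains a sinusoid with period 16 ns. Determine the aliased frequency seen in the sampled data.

11.1 MHz

T = 16 ns → f = 1/T = 62.5 MHz.
62.5 MHz mod fs = 11.1 MHz.
11.1 MHz ≤ fs/2 = 12.85 MHz, appears at 11.1 MHz.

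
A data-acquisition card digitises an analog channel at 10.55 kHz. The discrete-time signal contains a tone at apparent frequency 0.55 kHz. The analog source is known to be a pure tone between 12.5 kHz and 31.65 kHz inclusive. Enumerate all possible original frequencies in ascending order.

20.55 kHz, 21.65 kHz, 31.1 kHz

Frequencies that alias to 0.55 kHz are k·fs ± 0.55 kHz for integer k ≥ 0.
k=0: 0.55 kHz.
k=1: 10 kHz, 11.1 kHz.
k=2: 20.55 kHz, 21.65 kHz.
k=3: 31.1 kHz, 32.2 kHz.
k=4: 41.65 kHz, 42.75 kHz.
Within [12.5 kHz, 31.65 kHz]: 20.55 kHz, 21.65 kHz, 31.1 kHz.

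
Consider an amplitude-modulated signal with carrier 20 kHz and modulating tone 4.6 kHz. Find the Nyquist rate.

AM sidebands sit at fc ± fm = 15.4 kHz and 24.6 kHz.
Highest-frequency component: 24.6 kHz.
Nyquist rate = 2 × 24.6 kHz = 49.2 kHz.

49.2 kHz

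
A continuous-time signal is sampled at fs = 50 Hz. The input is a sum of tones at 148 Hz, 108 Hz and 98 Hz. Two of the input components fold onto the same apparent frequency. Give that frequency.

2 Hz

fs/2 = 25 Hz.
148 Hz mod fs = 48 Hz.
48 Hz > fs/2 = 25 Hz, folds to fs − 48 Hz = 2 Hz.
108 Hz mod fs = 8 Hz.
8 Hz ≤ fs/2 = 25 Hz, appears at 8 Hz.
98 Hz mod fs = 48 Hz.
48 Hz > fs/2 = 25 Hz, folds to fs − 48 Hz = 2 Hz.
98 Hz and 148 Hz both map to 2 Hz.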